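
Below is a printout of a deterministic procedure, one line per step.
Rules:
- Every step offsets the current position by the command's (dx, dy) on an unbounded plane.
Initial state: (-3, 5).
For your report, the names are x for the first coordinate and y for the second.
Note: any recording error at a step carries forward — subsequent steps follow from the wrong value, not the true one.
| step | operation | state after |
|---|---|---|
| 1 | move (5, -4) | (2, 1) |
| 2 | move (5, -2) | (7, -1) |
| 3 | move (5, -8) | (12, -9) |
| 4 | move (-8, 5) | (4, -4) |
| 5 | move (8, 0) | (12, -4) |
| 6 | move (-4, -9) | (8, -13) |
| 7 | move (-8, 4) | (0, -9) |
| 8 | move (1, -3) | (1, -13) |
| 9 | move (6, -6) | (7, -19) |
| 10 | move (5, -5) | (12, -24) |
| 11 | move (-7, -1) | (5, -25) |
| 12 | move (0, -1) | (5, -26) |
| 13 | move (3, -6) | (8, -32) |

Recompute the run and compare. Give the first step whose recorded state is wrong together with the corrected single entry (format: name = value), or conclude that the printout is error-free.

Recomputing the run from the initial state:
step 1: x = 2, y = 1
step 2: x = 7, y = -1
step 3: x = 12, y = -9
step 4: x = 4, y = -4
step 5: x = 12, y = -4
step 6: x = 8, y = -13
step 7: x = 0, y = -9
step 8: x = 1, y = -12
step 9: x = 7, y = -18
step 10: x = 12, y = -23
step 11: x = 5, y = -24
step 12: x = 5, y = -25
step 13: x = 8, y = -31
The first disagreement with the printout is at step 8, where the value should be y = -12.

step 8, y = -12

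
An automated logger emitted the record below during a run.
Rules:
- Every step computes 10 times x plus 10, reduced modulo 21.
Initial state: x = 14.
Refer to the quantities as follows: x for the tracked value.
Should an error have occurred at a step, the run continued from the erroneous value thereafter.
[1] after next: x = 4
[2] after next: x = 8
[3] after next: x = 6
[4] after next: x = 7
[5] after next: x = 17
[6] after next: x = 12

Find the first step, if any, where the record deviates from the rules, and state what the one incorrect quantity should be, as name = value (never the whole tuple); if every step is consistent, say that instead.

step 1: x = (10*14 + 10) mod 21 = 3 -> this is not what the record shows
First incorrect step: 1; the correct value is x = 3.

step 1, x = 3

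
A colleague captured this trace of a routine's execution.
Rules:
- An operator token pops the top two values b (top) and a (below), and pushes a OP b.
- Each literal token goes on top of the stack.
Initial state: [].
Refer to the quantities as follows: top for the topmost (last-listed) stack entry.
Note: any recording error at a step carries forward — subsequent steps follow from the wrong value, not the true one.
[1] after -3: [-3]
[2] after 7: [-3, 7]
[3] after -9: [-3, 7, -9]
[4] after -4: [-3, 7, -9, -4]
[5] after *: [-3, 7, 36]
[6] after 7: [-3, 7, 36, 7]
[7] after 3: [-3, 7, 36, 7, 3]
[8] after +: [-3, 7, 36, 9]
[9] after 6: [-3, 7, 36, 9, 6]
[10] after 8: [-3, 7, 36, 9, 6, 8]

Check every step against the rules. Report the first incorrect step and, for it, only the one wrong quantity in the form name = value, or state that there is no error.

Step 1: push -3: top = -3 — exactly as logged.
Step 2: push 7: top = 7 — same as recorded.
Step 3: push -9: top = -9 — checks out.
Step 4: push -4: top = -4 — confirmed correct.
Step 5: -9 * -4 = 36 — agrees with the trace.
Step 6: push 7: top = 7 — matches.
Step 7: push 3: top = 3 — matches.
Step 8: 7 + 3 = 10 — this is not what the trace shows.
That makes step 8 the first incorrect line — top = 10 is what it should show.

step 8, top = 10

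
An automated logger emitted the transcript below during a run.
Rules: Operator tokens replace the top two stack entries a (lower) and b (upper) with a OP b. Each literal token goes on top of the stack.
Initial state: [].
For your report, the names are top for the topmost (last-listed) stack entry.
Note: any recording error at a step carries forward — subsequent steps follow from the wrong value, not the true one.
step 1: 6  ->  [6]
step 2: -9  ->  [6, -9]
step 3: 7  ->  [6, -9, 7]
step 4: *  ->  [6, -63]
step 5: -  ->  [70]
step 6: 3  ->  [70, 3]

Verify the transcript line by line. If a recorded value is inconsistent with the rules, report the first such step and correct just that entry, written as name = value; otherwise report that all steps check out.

Step 1: push 6: top = 6 — no discrepancy.
Step 2: push -9: top = -9 — exactly as logged.
Step 3: push 7: top = 7 — consistent with the transcript.
Step 4: -9 * 7 = -63 — exactly as logged.
Step 5: 6 - -63 = 69 — the entry is off here.
So the first discrepancy is step 5, where the right value is top = 69.

step 5, top = 69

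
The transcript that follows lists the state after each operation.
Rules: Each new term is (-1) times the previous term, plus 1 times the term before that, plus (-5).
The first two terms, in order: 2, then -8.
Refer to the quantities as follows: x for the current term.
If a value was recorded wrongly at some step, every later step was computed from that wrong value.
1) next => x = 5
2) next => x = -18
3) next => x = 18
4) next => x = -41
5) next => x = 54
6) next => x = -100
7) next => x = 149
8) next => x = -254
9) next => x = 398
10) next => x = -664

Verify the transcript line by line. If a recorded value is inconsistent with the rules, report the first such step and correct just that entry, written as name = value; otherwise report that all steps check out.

step 10, x = -657

step 1: x = -1*(-8) + (1)*(2) + (-5) = 5 -> checks out
step 2: x = -1*(5) + (1)*(-8) + (-5) = -18 -> verified
step 3: x = -1*(-18) + (1)*(5) + (-5) = 18 -> consistent with the transcript
step 4: x = -1*(18) + (1)*(-18) + (-5) = -41 -> verified
step 5: x = -1*(-41) + (1)*(18) + (-5) = 54 -> consistent with the transcript
step 6: x = -1*(54) + (1)*(-41) + (-5) = -100 -> checks out
step 7: x = -1*(-100) + (1)*(54) + (-5) = 149 -> exactly as logged
step 8: x = -1*(149) + (1)*(-100) + (-5) = -254 -> agrees with the transcript
step 9: x = -1*(-254) + (1)*(149) + (-5) = 398 -> consistent with the transcript
step 10: x = -1*(398) + (1)*(-254) + (-5) = -657 -> first mismatch against the transcript
So the first discrepancy is step 10, where the right value is x = -657.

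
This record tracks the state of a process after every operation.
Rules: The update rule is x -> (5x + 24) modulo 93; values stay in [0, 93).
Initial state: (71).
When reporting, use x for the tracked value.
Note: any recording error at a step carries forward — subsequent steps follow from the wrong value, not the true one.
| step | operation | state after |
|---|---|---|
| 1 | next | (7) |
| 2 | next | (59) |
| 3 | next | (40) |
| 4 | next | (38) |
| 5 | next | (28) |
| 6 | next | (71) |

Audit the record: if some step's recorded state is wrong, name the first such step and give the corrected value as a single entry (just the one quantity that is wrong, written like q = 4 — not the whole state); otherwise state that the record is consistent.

no error

Recomputing the run from the initial state:
step 1: x = 7
step 2: x = 59
step 3: x = 40
step 4: x = 38
step 5: x = 28
step 6: x = 71
This matches the record at every step.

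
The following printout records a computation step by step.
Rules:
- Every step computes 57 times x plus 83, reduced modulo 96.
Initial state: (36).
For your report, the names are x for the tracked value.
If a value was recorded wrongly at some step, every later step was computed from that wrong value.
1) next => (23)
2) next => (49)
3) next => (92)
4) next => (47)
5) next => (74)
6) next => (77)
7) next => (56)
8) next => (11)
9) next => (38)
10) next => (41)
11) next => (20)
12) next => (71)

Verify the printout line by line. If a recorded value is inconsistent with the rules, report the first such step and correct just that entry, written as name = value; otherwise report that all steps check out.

step 2, x = 50

step 1: x = (57*36 + 83) mod 96 = 23 -> checks out
step 2: x = (57*23 + 83) mod 96 = 50 -> this is not what the printout shows
First deviation found at step 2; the corrected entry is x = 50.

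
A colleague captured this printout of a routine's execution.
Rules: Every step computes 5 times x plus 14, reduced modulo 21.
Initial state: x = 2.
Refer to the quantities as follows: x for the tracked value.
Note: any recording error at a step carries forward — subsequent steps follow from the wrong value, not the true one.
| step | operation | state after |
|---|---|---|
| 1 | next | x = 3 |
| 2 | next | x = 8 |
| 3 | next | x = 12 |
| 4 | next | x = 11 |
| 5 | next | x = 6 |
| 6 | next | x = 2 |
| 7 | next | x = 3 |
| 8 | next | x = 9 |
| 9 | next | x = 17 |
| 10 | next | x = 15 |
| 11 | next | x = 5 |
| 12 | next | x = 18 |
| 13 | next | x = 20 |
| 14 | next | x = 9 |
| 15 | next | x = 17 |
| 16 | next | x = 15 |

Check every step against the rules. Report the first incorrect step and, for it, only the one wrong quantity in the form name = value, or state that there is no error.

step 8, x = 8

Step 1: x = (5*2 + 14) mod 21 = 3 — same as recorded.
Step 2: x = (5*3 + 14) mod 21 = 8 — agrees with the printout.
Step 3: x = (5*8 + 14) mod 21 = 12 — no discrepancy.
Step 4: x = (5*12 + 14) mod 21 = 11 — confirmed correct.
Step 5: x = (5*11 + 14) mod 21 = 6 — consistent with the printout.
Step 6: x = (5*6 + 14) mod 21 = 2 — matches.
Step 7: x = (5*2 + 14) mod 21 = 3 — same as recorded.
Step 8: x = (5*3 + 14) mod 21 = 8 — the entry is off here.
The audit stops at step 8: the recorded entry is wrong and should be x = 8.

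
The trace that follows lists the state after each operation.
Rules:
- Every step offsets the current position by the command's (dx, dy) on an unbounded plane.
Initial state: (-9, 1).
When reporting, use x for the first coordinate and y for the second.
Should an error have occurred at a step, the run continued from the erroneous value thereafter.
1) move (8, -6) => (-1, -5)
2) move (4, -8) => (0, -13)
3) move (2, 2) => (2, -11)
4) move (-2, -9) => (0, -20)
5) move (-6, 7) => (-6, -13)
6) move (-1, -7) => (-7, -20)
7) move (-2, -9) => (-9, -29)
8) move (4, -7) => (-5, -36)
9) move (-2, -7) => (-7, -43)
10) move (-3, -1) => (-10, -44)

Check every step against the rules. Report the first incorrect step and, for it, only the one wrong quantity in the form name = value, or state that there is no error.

step 2, x = 3

Recomputing the run from the initial state:
step 1: x = -1, y = -5
step 2: x = 3, y = -13
step 3: x = 5, y = -11
step 4: x = 3, y = -20
step 5: x = -3, y = -13
step 6: x = -4, y = -20
step 7: x = -6, y = -29
step 8: x = -2, y = -36
step 9: x = -4, y = -43
step 10: x = -7, y = -44
The first disagreement with the trace is at step 2, where the value should be x = 3.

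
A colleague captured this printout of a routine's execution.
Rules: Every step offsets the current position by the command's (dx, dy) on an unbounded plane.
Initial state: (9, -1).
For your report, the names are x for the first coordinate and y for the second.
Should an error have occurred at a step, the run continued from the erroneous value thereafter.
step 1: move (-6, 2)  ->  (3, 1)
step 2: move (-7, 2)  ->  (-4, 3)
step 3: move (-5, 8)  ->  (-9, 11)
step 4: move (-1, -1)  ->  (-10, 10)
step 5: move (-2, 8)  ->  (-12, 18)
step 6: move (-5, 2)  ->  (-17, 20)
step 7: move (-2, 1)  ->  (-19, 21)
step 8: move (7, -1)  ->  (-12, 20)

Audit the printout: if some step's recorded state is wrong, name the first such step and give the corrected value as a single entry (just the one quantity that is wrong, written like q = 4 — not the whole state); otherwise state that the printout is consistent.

1. x = 9 + (-6) = 3, y = -1 + (2) = 1 (consistent with the printout)
2. x = 3 + (-7) = -4, y = 1 + (2) = 3 (verified)
3. x = -4 + (-5) = -9, y = 3 + (8) = 11 (same as recorded)
4. x = -9 + (-1) = -10, y = 11 + (-1) = 10 (exactly as logged)
5. x = -10 + (-2) = -12, y = 10 + (8) = 18 (matches)
6. x = -12 + (-5) = -17, y = 18 + (2) = 20 (no discrepancy)
7. x = -17 + (-2) = -19, y = 20 + (1) = 21 (same as recorded)
8. x = -19 + (7) = -12, y = 21 + (-1) = 20 (in agreement)
The whole run recomputes cleanly — no discrepancies.

no error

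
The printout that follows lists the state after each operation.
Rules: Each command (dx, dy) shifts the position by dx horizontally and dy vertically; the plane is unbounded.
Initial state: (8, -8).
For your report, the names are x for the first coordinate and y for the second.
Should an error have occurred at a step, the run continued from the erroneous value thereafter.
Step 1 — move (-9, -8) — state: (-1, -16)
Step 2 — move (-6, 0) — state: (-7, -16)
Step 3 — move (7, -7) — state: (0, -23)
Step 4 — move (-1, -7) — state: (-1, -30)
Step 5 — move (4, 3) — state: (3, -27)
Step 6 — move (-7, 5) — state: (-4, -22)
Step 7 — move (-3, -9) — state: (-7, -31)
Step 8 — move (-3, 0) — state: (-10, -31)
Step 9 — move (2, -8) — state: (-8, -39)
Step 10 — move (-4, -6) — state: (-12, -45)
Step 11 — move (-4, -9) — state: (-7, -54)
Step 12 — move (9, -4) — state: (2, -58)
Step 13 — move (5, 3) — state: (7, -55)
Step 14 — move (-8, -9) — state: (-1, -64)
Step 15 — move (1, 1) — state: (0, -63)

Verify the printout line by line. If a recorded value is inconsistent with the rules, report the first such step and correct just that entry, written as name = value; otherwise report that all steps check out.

step 1: x = 8 + (-9) = -1, y = -8 + (-8) = -16 -> in agreement
step 2: x = -1 + (-6) = -7, y = -16 + (0) = -16 -> consistent with the printout
step 3: x = -7 + (7) = 0, y = -16 + (-7) = -23 -> agrees with the printout
step 4: x = 0 + (-1) = -1, y = -23 + (-7) = -30 -> no discrepancy
step 5: x = -1 + (4) = 3, y = -30 + (3) = -27 -> verified
step 6: x = 3 + (-7) = -4, y = -27 + (5) = -22 -> verified
step 7: x = -4 + (-3) = -7, y = -22 + (-9) = -31 -> same as recorded
step 8: x = -7 + (-3) = -10, y = -31 + (0) = -31 -> consistent with the printout
step 9: x = -10 + (2) = -8, y = -31 + (-8) = -39 -> checks out
step 10: x = -8 + (-4) = -12, y = -39 + (-6) = -45 -> consistent with the printout
step 11: x = -12 + (-4) = -16, y = -45 + (-9) = -54 -> not what was recorded
Step 11 is the first one off; corrected, x = -16.

step 11, x = -16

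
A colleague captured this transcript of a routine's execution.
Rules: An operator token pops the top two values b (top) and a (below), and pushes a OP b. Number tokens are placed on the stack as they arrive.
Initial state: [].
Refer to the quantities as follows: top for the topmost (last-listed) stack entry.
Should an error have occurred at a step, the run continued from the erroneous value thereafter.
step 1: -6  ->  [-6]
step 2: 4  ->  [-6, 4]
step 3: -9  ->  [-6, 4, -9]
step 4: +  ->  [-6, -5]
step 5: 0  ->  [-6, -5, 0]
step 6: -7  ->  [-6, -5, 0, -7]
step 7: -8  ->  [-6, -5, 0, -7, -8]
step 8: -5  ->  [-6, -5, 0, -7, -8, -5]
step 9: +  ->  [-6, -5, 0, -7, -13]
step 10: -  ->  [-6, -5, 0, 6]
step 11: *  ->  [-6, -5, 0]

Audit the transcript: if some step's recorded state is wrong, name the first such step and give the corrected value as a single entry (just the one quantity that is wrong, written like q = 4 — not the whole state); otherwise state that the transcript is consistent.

no error

Recomputing the run from the initial state:
step 1: [-6]
step 2: [-6, 4]
step 3: [-6, 4, -9]
step 4: [-6, -5]
step 5: [-6, -5, 0]
step 6: [-6, -5, 0, -7]
step 7: [-6, -5, 0, -7, -8]
step 8: [-6, -5, 0, -7, -8, -5]
step 9: [-6, -5, 0, -7, -13]
step 10: [-6, -5, 0, 6]
step 11: [-6, -5, 0]
This matches the transcript at every step.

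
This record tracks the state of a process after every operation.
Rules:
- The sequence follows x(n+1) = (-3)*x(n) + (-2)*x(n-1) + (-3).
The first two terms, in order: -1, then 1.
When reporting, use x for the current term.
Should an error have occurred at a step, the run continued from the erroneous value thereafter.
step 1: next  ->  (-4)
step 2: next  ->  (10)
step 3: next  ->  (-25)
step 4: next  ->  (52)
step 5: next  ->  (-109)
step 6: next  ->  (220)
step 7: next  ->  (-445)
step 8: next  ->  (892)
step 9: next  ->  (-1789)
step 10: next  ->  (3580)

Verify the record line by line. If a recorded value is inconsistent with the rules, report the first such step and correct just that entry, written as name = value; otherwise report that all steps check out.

step 2, x = 7

step 1: x = -3*(1) + (-2)*(-1) + (-3) = -4 -> no discrepancy
step 2: x = -3*(-4) + (-2)*(1) + (-3) = 7 -> this is not what the record shows
First deviation found at step 2; the corrected entry is x = 7.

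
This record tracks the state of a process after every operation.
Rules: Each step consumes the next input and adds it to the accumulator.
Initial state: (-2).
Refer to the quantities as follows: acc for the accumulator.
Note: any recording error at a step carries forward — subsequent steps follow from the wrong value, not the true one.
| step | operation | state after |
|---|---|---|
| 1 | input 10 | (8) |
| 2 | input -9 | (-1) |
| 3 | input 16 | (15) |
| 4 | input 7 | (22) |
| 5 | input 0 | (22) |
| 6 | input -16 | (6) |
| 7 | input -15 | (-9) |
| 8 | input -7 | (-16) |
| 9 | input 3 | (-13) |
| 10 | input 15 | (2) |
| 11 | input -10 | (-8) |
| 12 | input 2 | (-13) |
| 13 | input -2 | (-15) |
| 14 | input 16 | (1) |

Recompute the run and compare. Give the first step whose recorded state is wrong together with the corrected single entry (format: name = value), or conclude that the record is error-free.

step 1: acc = -2 + 10 = 8 -> matches
step 2: acc = 8 + -9 = -1 -> same as recorded
step 3: acc = -1 + 16 = 15 -> consistent with the record
step 4: acc = 15 + 7 = 22 -> matches
step 5: acc = 22 + 0 = 22 -> checks out
step 6: acc = 22 + -16 = 6 -> same as recorded
step 7: acc = 6 + -15 = -9 -> same as recorded
step 8: acc = -9 + -7 = -16 -> in agreement
step 9: acc = -16 + 3 = -13 -> confirmed correct
step 10: acc = -13 + 15 = 2 -> checks out
step 11: acc = 2 + -10 = -8 -> verified
step 12: acc = -8 + 2 = -6 -> the record disagrees here
That makes step 12 the first incorrect line — acc = -6 is what it should show.

step 12, acc = -6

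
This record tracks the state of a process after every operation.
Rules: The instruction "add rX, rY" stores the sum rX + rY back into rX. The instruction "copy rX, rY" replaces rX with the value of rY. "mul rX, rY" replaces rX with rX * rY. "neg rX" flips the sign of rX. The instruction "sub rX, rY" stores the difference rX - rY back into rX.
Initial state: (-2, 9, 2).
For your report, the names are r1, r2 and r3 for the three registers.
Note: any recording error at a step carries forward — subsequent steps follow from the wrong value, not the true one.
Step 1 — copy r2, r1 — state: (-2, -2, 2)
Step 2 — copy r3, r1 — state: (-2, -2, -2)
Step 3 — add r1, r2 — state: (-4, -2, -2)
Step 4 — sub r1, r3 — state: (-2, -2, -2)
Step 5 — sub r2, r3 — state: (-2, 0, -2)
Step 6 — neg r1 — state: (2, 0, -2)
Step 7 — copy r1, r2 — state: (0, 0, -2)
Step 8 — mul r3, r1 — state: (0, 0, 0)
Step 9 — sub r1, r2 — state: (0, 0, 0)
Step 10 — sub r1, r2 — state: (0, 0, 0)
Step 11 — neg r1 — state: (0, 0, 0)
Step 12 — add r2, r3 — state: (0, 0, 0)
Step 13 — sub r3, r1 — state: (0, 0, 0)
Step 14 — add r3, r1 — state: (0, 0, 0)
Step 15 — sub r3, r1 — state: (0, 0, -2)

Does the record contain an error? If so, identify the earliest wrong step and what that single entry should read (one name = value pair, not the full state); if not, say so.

step 15, r3 = 0

Recomputing the run from the initial state:
step 1: r1 = -2, r2 = -2, r3 = 2
step 2: r1 = -2, r2 = -2, r3 = -2
step 3: r1 = -4, r2 = -2, r3 = -2
step 4: r1 = -2, r2 = -2, r3 = -2
step 5: r1 = -2, r2 = 0, r3 = -2
step 6: r1 = 2, r2 = 0, r3 = -2
step 7: r1 = 0, r2 = 0, r3 = -2
step 8: r1 = 0, r2 = 0, r3 = 0
step 9: r1 = 0, r2 = 0, r3 = 0
step 10: r1 = 0, r2 = 0, r3 = 0
step 11: r1 = 0, r2 = 0, r3 = 0
step 12: r1 = 0, r2 = 0, r3 = 0
step 13: r1 = 0, r2 = 0, r3 = 0
step 14: r1 = 0, r2 = 0, r3 = 0
step 15: r1 = 0, r2 = 0, r3 = 0
The first disagreement with the record is at step 15, where the value should be r3 = 0.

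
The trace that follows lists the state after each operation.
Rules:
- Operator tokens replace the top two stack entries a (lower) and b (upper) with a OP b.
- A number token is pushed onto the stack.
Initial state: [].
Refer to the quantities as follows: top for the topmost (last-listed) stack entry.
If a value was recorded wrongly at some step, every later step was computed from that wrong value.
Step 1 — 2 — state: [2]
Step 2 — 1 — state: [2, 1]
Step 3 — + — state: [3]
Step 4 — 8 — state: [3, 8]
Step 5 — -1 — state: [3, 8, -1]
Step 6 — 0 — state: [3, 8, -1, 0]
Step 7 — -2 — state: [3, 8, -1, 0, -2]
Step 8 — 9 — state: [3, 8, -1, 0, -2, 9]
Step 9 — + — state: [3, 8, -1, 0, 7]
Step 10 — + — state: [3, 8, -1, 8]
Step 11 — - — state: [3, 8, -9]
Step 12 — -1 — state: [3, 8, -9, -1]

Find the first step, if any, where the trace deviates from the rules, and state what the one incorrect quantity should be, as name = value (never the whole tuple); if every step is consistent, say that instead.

step 10, top = 7

Step 1: push 2: top = 2 — verified.
Step 2: push 1: top = 1 — agrees with the trace.
Step 3: 2 + 1 = 3 — in agreement.
Step 4: push 8: top = 8 — agrees with the trace.
Step 5: push -1: top = -1 — consistent with the trace.
Step 6: push 0: top = 0 — in agreement.
Step 7: push -2: top = -2 — matches.
Step 8: push 9: top = 9 — matches.
Step 9: -2 + 9 = 7 — agrees with the trace.
Step 10: 0 + 7 = 7 — the trace has a different value.
That makes step 10 the first incorrect line — top = 7 is what it should show.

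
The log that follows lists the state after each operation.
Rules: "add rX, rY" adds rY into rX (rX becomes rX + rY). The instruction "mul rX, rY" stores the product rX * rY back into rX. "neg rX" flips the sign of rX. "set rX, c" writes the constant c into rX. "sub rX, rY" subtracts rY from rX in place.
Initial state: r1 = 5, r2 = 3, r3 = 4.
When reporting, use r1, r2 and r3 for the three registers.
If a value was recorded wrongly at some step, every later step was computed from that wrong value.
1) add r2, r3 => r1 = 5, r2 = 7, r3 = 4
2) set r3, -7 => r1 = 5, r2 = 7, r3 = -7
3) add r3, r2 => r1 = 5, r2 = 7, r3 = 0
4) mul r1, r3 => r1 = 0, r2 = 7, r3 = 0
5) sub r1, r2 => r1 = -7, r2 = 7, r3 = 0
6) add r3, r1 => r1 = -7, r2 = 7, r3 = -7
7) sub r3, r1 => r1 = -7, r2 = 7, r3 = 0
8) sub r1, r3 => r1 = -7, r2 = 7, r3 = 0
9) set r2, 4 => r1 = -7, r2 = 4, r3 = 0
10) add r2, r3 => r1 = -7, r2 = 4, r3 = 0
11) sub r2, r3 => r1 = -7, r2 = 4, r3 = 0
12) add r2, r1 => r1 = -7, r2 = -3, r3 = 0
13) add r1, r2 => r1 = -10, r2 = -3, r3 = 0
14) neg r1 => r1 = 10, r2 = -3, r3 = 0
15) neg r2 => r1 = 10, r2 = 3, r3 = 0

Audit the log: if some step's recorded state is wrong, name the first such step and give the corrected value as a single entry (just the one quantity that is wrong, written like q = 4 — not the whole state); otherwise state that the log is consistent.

no error

Step 1: r2 = 3 + 4 = 7 — matches.
Step 2: r3 = -7 — no discrepancy.
Step 3: r3 = -7 + 7 = 0 — no discrepancy.
Step 4: r1 = 5 * 0 = 0 — checks out.
Step 5: r1 = 0 - 7 = -7 — same as recorded.
Step 6: r3 = 0 + -7 = -7 — confirmed correct.
Step 7: r3 = -7 - -7 = 0 — checks out.
Step 8: r1 = -7 - 0 = -7 — checks out.
Step 9: r2 = 4 — in agreement.
Step 10: r2 = 4 + 0 = 4 — consistent with the log.
Step 11: r2 = 4 - 0 = 4 — verified.
Step 12: r2 = 4 + -7 = -3 — matches.
Step 13: r1 = -7 + -3 = -10 — exactly as logged.
Step 14: r1 = -(-10) = 10 — confirmed correct.
Step 15: r2 = -(-3) = 3 — agrees with the log.
All steps check out; nothing to correct.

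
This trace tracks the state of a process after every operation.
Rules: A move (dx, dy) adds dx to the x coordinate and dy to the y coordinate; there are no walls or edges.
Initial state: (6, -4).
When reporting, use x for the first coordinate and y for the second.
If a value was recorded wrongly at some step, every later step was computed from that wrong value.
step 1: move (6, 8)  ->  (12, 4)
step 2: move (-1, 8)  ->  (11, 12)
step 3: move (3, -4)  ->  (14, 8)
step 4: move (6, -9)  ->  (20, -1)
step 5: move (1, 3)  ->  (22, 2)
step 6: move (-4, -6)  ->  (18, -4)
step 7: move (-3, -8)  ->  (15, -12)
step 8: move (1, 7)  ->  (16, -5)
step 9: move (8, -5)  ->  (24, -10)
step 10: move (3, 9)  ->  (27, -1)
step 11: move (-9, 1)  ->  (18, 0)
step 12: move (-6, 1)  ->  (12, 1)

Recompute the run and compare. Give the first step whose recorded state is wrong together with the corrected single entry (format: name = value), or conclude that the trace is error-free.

step 5, x = 21

Recomputing the run from the initial state:
step 1: x = 12, y = 4
step 2: x = 11, y = 12
step 3: x = 14, y = 8
step 4: x = 20, y = -1
step 5: x = 21, y = 2
step 6: x = 17, y = -4
step 7: x = 14, y = -12
step 8: x = 15, y = -5
step 9: x = 23, y = -10
step 10: x = 26, y = -1
step 11: x = 17, y = 0
step 12: x = 11, y = 1
The first disagreement with the trace is at step 5, where the value should be x = 21.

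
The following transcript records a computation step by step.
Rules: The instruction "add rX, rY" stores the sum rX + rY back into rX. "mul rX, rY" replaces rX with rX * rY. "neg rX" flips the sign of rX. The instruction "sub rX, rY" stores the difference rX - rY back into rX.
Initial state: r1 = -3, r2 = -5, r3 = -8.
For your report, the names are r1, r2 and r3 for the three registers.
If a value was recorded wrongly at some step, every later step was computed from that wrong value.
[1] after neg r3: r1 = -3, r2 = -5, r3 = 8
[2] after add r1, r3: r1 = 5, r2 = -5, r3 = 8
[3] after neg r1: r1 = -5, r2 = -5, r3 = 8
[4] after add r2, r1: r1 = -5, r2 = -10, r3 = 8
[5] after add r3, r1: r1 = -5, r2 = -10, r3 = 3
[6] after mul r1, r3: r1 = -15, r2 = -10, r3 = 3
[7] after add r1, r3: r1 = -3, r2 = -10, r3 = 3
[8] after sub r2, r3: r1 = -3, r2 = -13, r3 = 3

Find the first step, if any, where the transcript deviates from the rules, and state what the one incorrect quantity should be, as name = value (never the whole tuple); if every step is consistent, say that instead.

step 7, r1 = -12

1. r3 = -(-8) = 8 (checks out)
2. r1 = -3 + 8 = 5 (consistent with the transcript)
3. r1 = -(5) = -5 (no discrepancy)
4. r2 = -5 + -5 = -10 (checks out)
5. r3 = 8 + -5 = 3 (in agreement)
6. r1 = -5 * 3 = -15 (checks out)
7. r1 = -15 + 3 = -12 (the transcript disagrees here)
Step 7 is the first one off; corrected, r1 = -12.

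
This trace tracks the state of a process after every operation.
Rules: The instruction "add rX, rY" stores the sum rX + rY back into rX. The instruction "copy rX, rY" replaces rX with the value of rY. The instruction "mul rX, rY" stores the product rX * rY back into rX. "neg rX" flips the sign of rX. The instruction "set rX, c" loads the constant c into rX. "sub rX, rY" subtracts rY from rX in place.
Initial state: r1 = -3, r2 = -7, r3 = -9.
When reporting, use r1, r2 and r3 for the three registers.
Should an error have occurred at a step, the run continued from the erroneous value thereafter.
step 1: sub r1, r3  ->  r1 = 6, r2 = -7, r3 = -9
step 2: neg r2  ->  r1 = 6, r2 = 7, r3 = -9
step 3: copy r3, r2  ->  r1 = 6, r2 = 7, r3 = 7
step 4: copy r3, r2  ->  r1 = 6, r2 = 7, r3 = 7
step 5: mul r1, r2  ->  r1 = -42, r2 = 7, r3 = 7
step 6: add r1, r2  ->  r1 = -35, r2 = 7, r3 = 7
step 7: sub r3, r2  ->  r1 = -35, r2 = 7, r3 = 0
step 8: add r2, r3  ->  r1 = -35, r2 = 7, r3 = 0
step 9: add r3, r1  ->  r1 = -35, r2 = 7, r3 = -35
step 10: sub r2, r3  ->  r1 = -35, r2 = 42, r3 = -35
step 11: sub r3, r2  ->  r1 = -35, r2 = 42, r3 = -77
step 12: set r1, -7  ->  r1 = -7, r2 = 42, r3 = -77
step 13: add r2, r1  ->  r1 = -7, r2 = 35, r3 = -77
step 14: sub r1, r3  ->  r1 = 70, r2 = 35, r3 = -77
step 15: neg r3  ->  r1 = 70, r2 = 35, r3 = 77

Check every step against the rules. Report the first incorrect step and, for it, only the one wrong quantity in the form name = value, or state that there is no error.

step 5, r1 = 42

Recomputing the run from the initial state:
step 1: r1 = 6, r2 = -7, r3 = -9
step 2: r1 = 6, r2 = 7, r3 = -9
step 3: r1 = 6, r2 = 7, r3 = 7
step 4: r1 = 6, r2 = 7, r3 = 7
step 5: r1 = 42, r2 = 7, r3 = 7
step 6: r1 = 49, r2 = 7, r3 = 7
step 7: r1 = 49, r2 = 7, r3 = 0
step 8: r1 = 49, r2 = 7, r3 = 0
step 9: r1 = 49, r2 = 7, r3 = 49
step 10: r1 = 49, r2 = -42, r3 = 49
step 11: r1 = 49, r2 = -42, r3 = 91
step 12: r1 = -7, r2 = -42, r3 = 91
step 13: r1 = -7, r2 = -49, r3 = 91
step 14: r1 = -98, r2 = -49, r3 = 91
step 15: r1 = -98, r2 = -49, r3 = -91
The first disagreement with the trace is at step 5, where the value should be r1 = 42.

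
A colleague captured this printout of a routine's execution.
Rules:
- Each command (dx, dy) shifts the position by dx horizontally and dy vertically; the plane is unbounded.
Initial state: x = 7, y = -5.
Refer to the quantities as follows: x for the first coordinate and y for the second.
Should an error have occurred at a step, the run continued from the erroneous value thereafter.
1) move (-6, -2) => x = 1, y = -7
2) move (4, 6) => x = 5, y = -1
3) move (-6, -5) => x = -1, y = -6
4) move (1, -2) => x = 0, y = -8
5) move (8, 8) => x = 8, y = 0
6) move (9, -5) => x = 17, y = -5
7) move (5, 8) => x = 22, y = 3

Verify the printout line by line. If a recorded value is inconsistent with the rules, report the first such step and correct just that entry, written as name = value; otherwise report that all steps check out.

step 1: x = 7 + (-6) = 1, y = -5 + (-2) = -7 -> agrees with the printout
step 2: x = 1 + (4) = 5, y = -7 + (6) = -1 -> consistent with the printout
step 3: x = 5 + (-6) = -1, y = -1 + (-5) = -6 -> verified
step 4: x = -1 + (1) = 0, y = -6 + (-2) = -8 -> consistent with the printout
step 5: x = 0 + (8) = 8, y = -8 + (8) = 0 -> no discrepancy
step 6: x = 8 + (9) = 17, y = 0 + (-5) = -5 -> verified
step 7: x = 17 + (5) = 22, y = -5 + (8) = 3 -> matches
All steps check out; nothing to correct.

no error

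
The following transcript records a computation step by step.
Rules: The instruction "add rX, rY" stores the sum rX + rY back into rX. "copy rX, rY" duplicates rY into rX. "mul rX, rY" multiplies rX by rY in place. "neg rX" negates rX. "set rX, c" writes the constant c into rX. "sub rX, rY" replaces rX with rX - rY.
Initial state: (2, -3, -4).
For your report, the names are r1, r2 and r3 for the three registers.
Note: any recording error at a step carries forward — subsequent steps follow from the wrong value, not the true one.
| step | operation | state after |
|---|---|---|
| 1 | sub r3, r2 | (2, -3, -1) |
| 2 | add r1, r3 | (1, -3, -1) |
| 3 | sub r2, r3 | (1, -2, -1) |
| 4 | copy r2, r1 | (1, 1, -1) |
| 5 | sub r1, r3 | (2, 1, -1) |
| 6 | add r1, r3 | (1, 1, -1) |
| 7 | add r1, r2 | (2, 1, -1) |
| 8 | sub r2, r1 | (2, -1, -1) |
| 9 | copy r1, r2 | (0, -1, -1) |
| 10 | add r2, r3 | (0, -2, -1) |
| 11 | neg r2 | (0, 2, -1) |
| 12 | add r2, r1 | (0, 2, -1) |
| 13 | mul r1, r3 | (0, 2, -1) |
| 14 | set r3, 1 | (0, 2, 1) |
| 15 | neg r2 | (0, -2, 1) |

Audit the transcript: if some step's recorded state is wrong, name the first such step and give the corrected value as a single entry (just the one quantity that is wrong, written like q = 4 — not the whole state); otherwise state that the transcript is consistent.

step 9, r1 = -1

Recomputing the run from the initial state:
step 1: r1 = 2, r2 = -3, r3 = -1
step 2: r1 = 1, r2 = -3, r3 = -1
step 3: r1 = 1, r2 = -2, r3 = -1
step 4: r1 = 1, r2 = 1, r3 = -1
step 5: r1 = 2, r2 = 1, r3 = -1
step 6: r1 = 1, r2 = 1, r3 = -1
step 7: r1 = 2, r2 = 1, r3 = -1
step 8: r1 = 2, r2 = -1, r3 = -1
step 9: r1 = -1, r2 = -1, r3 = -1
step 10: r1 = -1, r2 = -2, r3 = -1
step 11: r1 = -1, r2 = 2, r3 = -1
step 12: r1 = -1, r2 = 1, r3 = -1
step 13: r1 = 1, r2 = 1, r3 = -1
step 14: r1 = 1, r2 = 1, r3 = 1
step 15: r1 = 1, r2 = -1, r3 = 1
The first disagreement with the transcript is at step 9, where the value should be r1 = -1.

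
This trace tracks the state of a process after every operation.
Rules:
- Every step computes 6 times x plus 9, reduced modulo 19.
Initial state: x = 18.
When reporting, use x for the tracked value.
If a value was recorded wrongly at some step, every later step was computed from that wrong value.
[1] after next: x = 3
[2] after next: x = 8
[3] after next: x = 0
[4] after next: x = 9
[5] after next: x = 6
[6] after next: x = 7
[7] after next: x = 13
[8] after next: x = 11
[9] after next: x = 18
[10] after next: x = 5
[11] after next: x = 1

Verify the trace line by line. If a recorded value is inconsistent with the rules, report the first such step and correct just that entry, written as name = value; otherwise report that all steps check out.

step 10, x = 3

step 1: x = (6*18 + 9) mod 19 = 3 -> verified
step 2: x = (6*3 + 9) mod 19 = 8 -> matches
step 3: x = (6*8 + 9) mod 19 = 0 -> verified
step 4: x = (6*0 + 9) mod 19 = 9 -> consistent with the trace
step 5: x = (6*9 + 9) mod 19 = 6 -> matches
step 6: x = (6*6 + 9) mod 19 = 7 -> no discrepancy
step 7: x = (6*7 + 9) mod 19 = 13 -> verified
step 8: x = (6*13 + 9) mod 19 = 11 -> confirmed correct
step 9: x = (6*11 + 9) mod 19 = 18 -> same as recorded
step 10: x = (6*18 + 9) mod 19 = 3 -> this is not what the trace shows
That makes step 10 the first incorrect line — x = 3 is what it should show.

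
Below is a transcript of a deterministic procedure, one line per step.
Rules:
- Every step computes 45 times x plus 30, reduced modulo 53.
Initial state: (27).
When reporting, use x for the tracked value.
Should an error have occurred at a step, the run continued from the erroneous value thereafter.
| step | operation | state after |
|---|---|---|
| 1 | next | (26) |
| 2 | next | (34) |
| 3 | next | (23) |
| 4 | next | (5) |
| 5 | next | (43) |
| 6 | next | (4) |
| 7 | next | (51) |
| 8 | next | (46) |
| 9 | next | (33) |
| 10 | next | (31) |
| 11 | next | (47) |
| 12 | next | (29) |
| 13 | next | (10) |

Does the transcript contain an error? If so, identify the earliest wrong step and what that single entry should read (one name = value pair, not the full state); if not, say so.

Recomputing the run from the initial state:
step 1: x = 26
step 2: x = 34
step 3: x = 23
step 4: x = 5
step 5: x = 43
step 6: x = 4
step 7: x = 51
step 8: x = 46
step 9: x = 33
step 10: x = 31
step 11: x = 47
step 12: x = 25
step 13: x = 42
The first disagreement with the transcript is at step 12, where the value should be x = 25.

step 12, x = 25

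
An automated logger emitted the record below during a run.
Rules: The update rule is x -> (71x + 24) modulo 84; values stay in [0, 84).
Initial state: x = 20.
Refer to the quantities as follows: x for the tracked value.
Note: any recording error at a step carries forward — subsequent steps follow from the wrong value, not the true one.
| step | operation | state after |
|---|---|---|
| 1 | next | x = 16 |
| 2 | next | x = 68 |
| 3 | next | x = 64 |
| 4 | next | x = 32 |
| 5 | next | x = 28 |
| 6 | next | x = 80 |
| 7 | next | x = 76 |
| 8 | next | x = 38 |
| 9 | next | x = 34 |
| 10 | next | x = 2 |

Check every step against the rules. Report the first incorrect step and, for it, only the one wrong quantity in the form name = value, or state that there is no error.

Recomputing the run from the initial state:
step 1: x = 16
step 2: x = 68
step 3: x = 64
step 4: x = 32
step 5: x = 28
step 6: x = 80
step 7: x = 76
step 8: x = 44
step 9: x = 40
step 10: x = 8
The first disagreement with the record is at step 8, where the value should be x = 44.

step 8, x = 44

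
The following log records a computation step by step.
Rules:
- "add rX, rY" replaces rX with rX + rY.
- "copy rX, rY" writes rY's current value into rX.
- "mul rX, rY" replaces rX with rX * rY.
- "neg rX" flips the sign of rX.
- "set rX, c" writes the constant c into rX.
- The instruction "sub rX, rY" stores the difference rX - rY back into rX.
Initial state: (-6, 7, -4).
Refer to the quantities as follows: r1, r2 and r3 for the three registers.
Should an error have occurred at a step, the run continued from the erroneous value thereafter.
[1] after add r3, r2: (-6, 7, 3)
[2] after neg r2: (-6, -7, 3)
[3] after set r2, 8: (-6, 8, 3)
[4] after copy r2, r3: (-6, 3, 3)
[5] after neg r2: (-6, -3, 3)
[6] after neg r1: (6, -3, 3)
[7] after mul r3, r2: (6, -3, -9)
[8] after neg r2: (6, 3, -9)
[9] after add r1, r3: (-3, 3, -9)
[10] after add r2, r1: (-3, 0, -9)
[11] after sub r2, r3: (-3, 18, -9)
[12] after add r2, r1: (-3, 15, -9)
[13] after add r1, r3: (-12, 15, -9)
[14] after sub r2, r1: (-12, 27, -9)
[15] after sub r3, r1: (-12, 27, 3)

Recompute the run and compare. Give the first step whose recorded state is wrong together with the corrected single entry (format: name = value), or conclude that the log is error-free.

Recomputing the run from the initial state:
step 1: r1 = -6, r2 = 7, r3 = 3
step 2: r1 = -6, r2 = -7, r3 = 3
step 3: r1 = -6, r2 = 8, r3 = 3
step 4: r1 = -6, r2 = 3, r3 = 3
step 5: r1 = -6, r2 = -3, r3 = 3
step 6: r1 = 6, r2 = -3, r3 = 3
step 7: r1 = 6, r2 = -3, r3 = -9
step 8: r1 = 6, r2 = 3, r3 = -9
step 9: r1 = -3, r2 = 3, r3 = -9
step 10: r1 = -3, r2 = 0, r3 = -9
step 11: r1 = -3, r2 = 9, r3 = -9
step 12: r1 = -3, r2 = 6, r3 = -9
step 13: r1 = -12, r2 = 6, r3 = -9
step 14: r1 = -12, r2 = 18, r3 = -9
step 15: r1 = -12, r2 = 18, r3 = 3
The first disagreement with the log is at step 11, where the value should be r2 = 9.

step 11, r2 = 9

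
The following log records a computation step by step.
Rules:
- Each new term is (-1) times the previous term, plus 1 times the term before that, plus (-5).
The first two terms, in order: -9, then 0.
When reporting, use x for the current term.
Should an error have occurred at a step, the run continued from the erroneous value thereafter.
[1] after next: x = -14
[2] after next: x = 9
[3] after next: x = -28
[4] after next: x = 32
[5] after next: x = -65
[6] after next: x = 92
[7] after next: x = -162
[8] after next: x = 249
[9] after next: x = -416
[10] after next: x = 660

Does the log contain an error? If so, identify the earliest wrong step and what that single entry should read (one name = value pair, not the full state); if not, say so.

no error

Recomputing the run from the initial state:
step 1: x = -14
step 2: x = 9
step 3: x = -28
step 4: x = 32
step 5: x = -65
step 6: x = 92
step 7: x = -162
step 8: x = 249
step 9: x = -416
step 10: x = 660
This matches the log at every step.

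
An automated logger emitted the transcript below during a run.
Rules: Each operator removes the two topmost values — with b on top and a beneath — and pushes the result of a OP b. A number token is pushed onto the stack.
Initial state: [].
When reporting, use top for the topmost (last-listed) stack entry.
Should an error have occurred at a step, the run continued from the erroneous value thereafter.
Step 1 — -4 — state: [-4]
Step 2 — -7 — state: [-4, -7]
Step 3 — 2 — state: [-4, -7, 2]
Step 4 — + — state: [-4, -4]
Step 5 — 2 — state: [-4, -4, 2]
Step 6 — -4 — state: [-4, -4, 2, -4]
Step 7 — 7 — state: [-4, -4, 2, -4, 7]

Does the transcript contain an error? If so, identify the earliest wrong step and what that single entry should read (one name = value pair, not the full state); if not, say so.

Step 1: push -4: top = -4 — same as recorded.
Step 2: push -7: top = -7 — matches.
Step 3: push 2: top = 2 — in agreement.
Step 4: -7 + 2 = -5 — not what was recorded.
Step 4 is the first one off; corrected, top = -5.

step 4, top = -5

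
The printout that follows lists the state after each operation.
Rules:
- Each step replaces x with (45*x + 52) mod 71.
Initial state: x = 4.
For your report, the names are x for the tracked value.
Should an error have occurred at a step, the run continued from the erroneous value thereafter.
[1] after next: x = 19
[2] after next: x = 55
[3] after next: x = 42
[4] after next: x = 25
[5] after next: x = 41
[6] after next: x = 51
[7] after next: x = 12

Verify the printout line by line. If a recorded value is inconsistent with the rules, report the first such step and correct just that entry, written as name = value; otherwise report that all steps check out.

Recomputing the run from the initial state:
step 1: x = 19
step 2: x = 55
step 3: x = 42
step 4: x = 25
step 5: x = 41
step 6: x = 51
step 7: x = 4
The first disagreement with the printout is at step 7, where the value should be x = 4.

step 7, x = 4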